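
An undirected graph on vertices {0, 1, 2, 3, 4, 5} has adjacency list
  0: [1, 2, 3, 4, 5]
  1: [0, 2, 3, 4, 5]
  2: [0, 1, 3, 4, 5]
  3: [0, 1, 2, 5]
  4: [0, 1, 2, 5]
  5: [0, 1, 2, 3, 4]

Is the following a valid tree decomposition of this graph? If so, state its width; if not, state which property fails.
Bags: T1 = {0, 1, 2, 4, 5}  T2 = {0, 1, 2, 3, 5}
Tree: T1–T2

Yes; width 4.

Every vertex of G appears in some bag (union = {0, 1, 2, 3, 4, 5}); every edge is covered by a bag; and for each vertex v the set of bags containing v is connected in the bag tree. The decomposition is therefore valid. The largest bag has 5 vertices, so the width is 4.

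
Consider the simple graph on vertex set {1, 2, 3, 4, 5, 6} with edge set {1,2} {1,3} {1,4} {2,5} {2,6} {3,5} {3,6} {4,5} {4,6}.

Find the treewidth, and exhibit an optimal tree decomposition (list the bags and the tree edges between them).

Every bag has size at most 4, so the width is 4 − 1 = 3 and tw(G) ≤ 3. For the lower bound: the 4 vertex sets {4,5}, {3,6}, {2}, {1} are disjoint, each induces a connected subgraph, and every pair is joined by at least one edge of G. Contracting each set to a single vertex therefore yields K_{4} as a minor, and since treewidth is minor-monotone, tw(G) ≥ tw(K_{4}) = 3. Hence tw(G) = 3 exactly.

Treewidth 3.
Bags: B1 = {2, 3, 4, 5}  B2 = {2, 3, 4, 6}  B3 = {1, 2, 3, 4}
Tree: B1–B2, B2–B3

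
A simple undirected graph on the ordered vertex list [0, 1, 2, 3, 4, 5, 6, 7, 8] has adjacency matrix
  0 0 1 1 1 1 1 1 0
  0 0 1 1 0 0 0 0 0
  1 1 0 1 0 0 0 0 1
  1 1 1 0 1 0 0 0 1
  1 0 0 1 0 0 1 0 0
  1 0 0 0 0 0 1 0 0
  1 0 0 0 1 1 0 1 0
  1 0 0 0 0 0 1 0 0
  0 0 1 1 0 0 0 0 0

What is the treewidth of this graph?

2

A width-2 tree decomposition is:
Bags: B1 = {0, 3, 4}  B2 = {0, 4, 6}  B3 = {0, 5, 6}  B4 = {0, 2, 3}  B5 = {0, 6, 7}  B6 = {2, 3, 8}  B7 = {1, 2, 3}
Tree: B1–B2, B2–B3, B1–B4, B2–B5, B4–B6, B4–B7
Every bag has size at most 3, so the width is 3 − 1 = 2 and tw(G) ≤ 2. On the other hand G contains the 3-clique {0, 2, 3}. A clique must lie in a single bag of any decomposition, so no decomposition can have width below 2. Therefore the treewidth is 2.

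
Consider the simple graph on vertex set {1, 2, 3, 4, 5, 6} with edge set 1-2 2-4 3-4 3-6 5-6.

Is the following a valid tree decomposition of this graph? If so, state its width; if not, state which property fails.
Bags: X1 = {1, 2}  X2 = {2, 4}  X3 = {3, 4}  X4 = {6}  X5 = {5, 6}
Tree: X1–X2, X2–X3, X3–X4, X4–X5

No — edge (3,6) lies in no bag.

A tree decomposition must satisfy three properties: every vertex lies in some bag; for every edge, both endpoints lie together in some bag; and for every vertex, the bags containing it form a connected subtree. Here edge (3,6) lies in no bag, so the decomposition is invalid.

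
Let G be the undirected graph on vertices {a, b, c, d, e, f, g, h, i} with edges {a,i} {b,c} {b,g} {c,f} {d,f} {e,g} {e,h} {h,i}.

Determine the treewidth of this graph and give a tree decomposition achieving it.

Each bag holds 2 vertices, so the decomposition has width 1, which upper-bounds the treewidth. G has an edge, so its treewidth is at least 1. Therefore the treewidth is 1.

Treewidth 1.
One optimal decomposition is:
Bags: B1 = {a, i}  B2 = {h, i}  B3 = {e, h}  B4 = {e, g}  B5 = {b, g}  B6 = {b, c}  B7 = {c, f}  B8 = {d, f}
Tree: B1–B2, B2–B3, B3–B4, B4–B5, B5–B6, B6–B7, B7–B8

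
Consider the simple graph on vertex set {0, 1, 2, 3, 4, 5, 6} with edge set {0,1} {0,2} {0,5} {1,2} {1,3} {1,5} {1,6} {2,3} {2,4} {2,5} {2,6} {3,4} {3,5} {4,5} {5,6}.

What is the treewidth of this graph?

A width-3 tree decomposition is:
Bags: B1 = {1, 2, 3, 5}  B2 = {2, 3, 4, 5}  B3 = {1, 2, 5, 6}  B4 = {0, 1, 2, 5}
Tree: B1–B2, B1–B3, B1–B4
Every bag has size at most 4, so the width is 4 − 1 = 3 and tw(G) ≤ 3. Conversely, {0, 1, 2, 5} is a clique of size 4, and the vertices of any clique must share a bag in every tree decomposition; so some bag has ≥ 4 vertices and tw(G) ≥ 3. Hence tw(G) = 3 exactly.

3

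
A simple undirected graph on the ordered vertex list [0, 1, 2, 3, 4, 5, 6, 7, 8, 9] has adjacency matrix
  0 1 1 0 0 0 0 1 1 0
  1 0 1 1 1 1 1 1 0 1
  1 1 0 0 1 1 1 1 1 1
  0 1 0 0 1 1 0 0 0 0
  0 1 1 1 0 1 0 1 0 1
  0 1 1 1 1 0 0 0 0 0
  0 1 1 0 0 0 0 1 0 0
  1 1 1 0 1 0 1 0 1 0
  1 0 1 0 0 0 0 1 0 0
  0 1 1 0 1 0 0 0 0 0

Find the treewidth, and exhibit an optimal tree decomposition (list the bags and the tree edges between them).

Treewidth 3.
One such decomposition:
Bags: B1 = {0, 1, 2, 7}  B2 = {1, 2, 4, 7}  B3 = {1, 2, 6, 7}  B4 = {1, 2, 4, 5}  B5 = {0, 2, 7, 8}  B6 = {1, 3, 4, 5}  B7 = {1, 2, 4, 9}
Tree: B1–B2, B2–B3, B2–B4, B1–B5, B4–B6, B2–B7

The largest bag has 4 vertices, giving width 3; this decomposition certifies tw(G) ≤ 3. For the lower bound, the 4 vertices {0, 2, 7, 8} are pairwise adjacent, and any tree decomposition puts a clique entirely inside one bag — forcing width ≥ 3. The upper and lower bounds meet at 3, so that is the treewidth.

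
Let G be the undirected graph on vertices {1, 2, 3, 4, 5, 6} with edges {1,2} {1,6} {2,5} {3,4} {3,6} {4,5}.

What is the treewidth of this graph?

A width-2 tree decomposition is:
Bags: B1 = {3, 4, 6}  B2 = {1, 4, 6}  B3 = {1, 2, 4}  B4 = {2, 4, 5}
Tree: B1–B2, B2–B3, B3–B4
Every bag has size at most 3, so the width is 3 − 1 = 2 and tw(G) ≤ 2. For the lower bound, G contains the cycle 4–3–6–1–2–5–4, so G is not a forest; only forests have treewidth ≤ 1, hence tw(G) ≥ 2. Hence tw(G) = 2 exactly.

2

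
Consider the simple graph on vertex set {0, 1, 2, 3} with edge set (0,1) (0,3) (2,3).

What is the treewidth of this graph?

A width-1 tree decomposition is:
Bags: B1 = {0, 1}  B2 = {0, 3}  B3 = {2, 3}
Tree: B1–B2, B2–B3
The largest bag has 2 vertices, giving width 1; this decomposition certifies tw(G) ≤ 1. Any graph with an edge has treewidth ≥ 1, and G has the edge 1–0. The upper and lower bounds meet at 1, so that is the treewidth.

1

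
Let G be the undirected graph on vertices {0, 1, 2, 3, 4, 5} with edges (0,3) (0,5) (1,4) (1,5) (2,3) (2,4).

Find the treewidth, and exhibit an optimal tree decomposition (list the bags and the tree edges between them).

Each bag holds 3 vertices, so the decomposition has width 2, which upper-bounds the treewidth. The edges 3–2–4–1–5–0–3 form a cycle, so G is not a tree and its treewidth is at least 2. The upper and lower bounds meet at 2, so that is the treewidth.

Treewidth 2.
Bags: B1 = {2, 3, 4}  B2 = {1, 3, 4}  B3 = {1, 3, 5}  B4 = {0, 3, 5}
Tree: B1–B2, B2–B3, B3–B4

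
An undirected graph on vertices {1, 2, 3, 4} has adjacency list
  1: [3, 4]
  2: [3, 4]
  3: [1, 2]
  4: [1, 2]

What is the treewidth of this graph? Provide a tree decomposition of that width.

The largest bag has 3 vertices, giving width 2; this decomposition certifies tw(G) ≤ 2. The edges 2–4–1–3–2 form a cycle, so G is not a tree and its treewidth is at least 2. Therefore the treewidth is 2.

Treewidth 2.
Bags: B1 = {1, 2, 4}  B2 = {1, 2, 3}
Tree: B1–B2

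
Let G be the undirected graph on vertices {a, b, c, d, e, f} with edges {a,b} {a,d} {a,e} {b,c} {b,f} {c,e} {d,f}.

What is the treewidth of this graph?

A width-2 tree decomposition is:
Bags: B1 = {b, c, e}  B2 = {a, b, e}  B3 = {a, b, f}  B4 = {a, d, f}
Tree: B1–B2, B2–B3, B3–B4
Each bag holds 3 vertices, so the decomposition has width 2, which upper-bounds the treewidth. Since c–e–a–b–c is a cycle in G, G is not acyclic. Forests are exactly the graphs of treewidth ≤ 1, so tw(G) ≥ 2. Hence tw(G) = 2 exactly.

2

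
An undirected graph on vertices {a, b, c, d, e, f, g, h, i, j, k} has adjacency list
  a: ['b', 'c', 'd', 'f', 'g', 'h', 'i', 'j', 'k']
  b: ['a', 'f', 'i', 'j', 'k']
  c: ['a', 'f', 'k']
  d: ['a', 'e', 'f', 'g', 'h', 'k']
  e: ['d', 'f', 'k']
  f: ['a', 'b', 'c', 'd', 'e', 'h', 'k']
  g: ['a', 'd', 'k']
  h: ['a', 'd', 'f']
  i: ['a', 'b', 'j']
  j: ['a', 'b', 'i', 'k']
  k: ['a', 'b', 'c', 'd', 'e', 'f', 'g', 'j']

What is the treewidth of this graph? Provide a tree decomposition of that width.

The largest bag has 4 vertices, giving width 3; this decomposition certifies tw(G) ≤ 3. On the other hand G contains the 4-clique {d, e, f, k}. A clique must lie in a single bag of any decomposition, so no decomposition can have width below 3. The upper and lower bounds meet at 3, so that is the treewidth.

Treewidth 3.
One such decomposition:
Bags: B1 = {d, e, f, k}  B2 = {a, d, f, k}  B3 = {a, c, f, k}  B4 = {a, b, f, k}  B5 = {a, d, f, h}  B6 = {a, b, j, k}  B7 = {a, d, g, k}  B8 = {a, b, i, j}
Tree: B1–B2, B2–B3, B2–B4, B2–B5, B4–B6, B2–B7, B6–B8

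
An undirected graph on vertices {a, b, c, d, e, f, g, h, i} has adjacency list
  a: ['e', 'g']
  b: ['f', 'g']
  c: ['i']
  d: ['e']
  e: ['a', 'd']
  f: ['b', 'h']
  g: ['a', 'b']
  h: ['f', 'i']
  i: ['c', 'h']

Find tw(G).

1

A width-1 tree decomposition is:
Bags: B1 = {c, i}  B2 = {h, i}  B3 = {f, h}  B4 = {b, f}  B5 = {b, g}  B6 = {a, g}  B7 = {a, e}  B8 = {d, e}
Tree: B1–B2, B2–B3, B3–B4, B4–B5, B5–B6, B6–B7, B7–B8
Every bag has size at most 2, so the width is 2 − 1 = 1 and tw(G) ≤ 1. G has an edge, so its treewidth is at least 1. Therefore the treewidth is 1.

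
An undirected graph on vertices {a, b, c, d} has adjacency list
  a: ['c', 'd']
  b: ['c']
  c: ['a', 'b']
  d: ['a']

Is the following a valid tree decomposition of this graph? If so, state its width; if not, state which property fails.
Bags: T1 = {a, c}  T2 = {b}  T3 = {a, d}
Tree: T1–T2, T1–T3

No — edge (c,b) lies in no bag.

A tree decomposition must satisfy three properties: every vertex lies in some bag; for every edge, both endpoints lie together in some bag; and for every vertex, the bags containing it form a connected subtree. Here edge (c,b) lies in no bag, so the decomposition is invalid.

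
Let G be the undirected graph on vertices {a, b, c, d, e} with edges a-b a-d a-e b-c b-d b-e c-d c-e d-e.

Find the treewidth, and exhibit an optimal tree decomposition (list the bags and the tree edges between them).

Treewidth 3.
Bags: B1 = {b, c, d, e}  B2 = {a, b, d, e}
Tree: B1–B2

The largest bag has 4 vertices, giving width 3; this decomposition certifies tw(G) ≤ 3. On the other hand G contains the 4-clique {b, c, d, e}. A clique must lie in a single bag of any decomposition, so no decomposition can have width below 3. The upper and lower bounds meet at 3, so that is the treewidth.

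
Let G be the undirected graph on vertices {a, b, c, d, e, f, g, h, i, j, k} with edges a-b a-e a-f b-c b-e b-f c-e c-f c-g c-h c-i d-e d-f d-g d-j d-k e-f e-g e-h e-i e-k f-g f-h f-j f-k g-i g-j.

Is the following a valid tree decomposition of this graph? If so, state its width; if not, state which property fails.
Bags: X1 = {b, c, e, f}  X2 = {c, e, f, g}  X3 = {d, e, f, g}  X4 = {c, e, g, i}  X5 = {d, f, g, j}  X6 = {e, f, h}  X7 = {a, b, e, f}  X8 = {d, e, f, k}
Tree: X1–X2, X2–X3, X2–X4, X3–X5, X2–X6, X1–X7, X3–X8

No — edge (c,h) lies in no bag.

A tree decomposition must satisfy three properties: every vertex lies in some bag; for every edge, both endpoints lie together in some bag; and for every vertex, the bags containing it form a connected subtree. Here edge (c,h) lies in no bag, so the decomposition is invalid.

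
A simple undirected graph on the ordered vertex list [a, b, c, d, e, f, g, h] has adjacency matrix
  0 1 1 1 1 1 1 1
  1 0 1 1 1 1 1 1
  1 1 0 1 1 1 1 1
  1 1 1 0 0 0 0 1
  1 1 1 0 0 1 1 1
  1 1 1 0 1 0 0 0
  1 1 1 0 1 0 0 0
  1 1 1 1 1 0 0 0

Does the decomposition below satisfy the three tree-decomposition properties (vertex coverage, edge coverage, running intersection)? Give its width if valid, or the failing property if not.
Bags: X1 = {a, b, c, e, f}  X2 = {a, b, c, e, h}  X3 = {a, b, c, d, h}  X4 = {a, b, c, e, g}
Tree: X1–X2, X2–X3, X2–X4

Checking the three conditions: (i) the bags cover all of {a, b, c, d, e, f, g, h}; (ii) for each edge, some bag contains both endpoints; (iii) the bags containing any fixed vertex form a subtree. All hold, so the decomposition is valid with width 5 − 1 = 4.

Yes; width 4.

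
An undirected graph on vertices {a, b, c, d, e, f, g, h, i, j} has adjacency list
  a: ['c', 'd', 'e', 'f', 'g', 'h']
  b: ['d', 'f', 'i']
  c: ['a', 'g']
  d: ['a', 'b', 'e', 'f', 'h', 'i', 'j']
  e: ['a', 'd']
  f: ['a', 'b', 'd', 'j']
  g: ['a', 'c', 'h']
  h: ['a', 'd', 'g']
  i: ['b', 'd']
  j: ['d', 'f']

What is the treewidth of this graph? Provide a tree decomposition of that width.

Treewidth 2.
One such decomposition:
Bags: B1 = {a, d, h}  B2 = {a, d, e}  B3 = {a, d, f}  B4 = {a, g, h}  B5 = {b, d, f}  B6 = {d, f, j}  B7 = {a, c, g}  B8 = {b, d, i}
Tree: B1–B2, B2–B3, B1–B4, B3–B5, B3–B6, B4–B7, B5–B8

Each bag holds 3 vertices, so the decomposition has width 2, which upper-bounds the treewidth. Conversely, {a, d, e} is a clique of size 3, and the vertices of any clique must share a bag in every tree decomposition; so some bag has ≥ 3 vertices and tw(G) ≥ 2. The upper and lower bounds meet at 2, so that is the treewidth.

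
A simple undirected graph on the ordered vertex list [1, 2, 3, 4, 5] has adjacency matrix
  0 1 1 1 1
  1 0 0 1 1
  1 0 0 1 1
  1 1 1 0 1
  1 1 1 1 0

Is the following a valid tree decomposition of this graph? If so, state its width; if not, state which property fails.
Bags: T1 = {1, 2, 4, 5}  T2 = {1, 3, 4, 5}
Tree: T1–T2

Every vertex of G appears in some bag (union = {1, 2, 3, 4, 5}); every edge is covered by a bag; and for each vertex v the set of bags containing v is connected in the bag tree. The decomposition is therefore valid. The largest bag has 4 vertices, so the width is 3.

Yes; width 3.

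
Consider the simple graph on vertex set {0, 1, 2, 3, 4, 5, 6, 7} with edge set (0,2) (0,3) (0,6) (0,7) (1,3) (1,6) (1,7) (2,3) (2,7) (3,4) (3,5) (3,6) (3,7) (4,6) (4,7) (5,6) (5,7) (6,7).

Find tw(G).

3

A width-3 tree decomposition is:
Bags: B1 = {3, 4, 6, 7}  B2 = {0, 3, 6, 7}  B3 = {1, 3, 6, 7}  B4 = {0, 2, 3, 7}  B5 = {3, 5, 6, 7}
Tree: B1–B2, B2–B3, B2–B4, B3–B5
Each bag holds 4 vertices, so the decomposition has width 3, which upper-bounds the treewidth. Conversely, {0, 2, 3, 7} is a clique of size 4, and the vertices of any clique must share a bag in every tree decomposition; so some bag has ≥ 4 vertices and tw(G) ≥ 3. Therefore the treewidth is 3.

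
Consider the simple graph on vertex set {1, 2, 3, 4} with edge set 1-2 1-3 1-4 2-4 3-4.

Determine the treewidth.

2

A width-2 tree decomposition is:
Bags: B1 = {1, 2, 4}  B2 = {1, 3, 4}
Tree: B1–B2
The largest bag has 3 vertices, giving width 2; this decomposition certifies tw(G) ≤ 2. For the lower bound, the 3 vertices {1, 2, 4} are pairwise adjacent, and any tree decomposition puts a clique entirely inside one bag — forcing width ≥ 2. Therefore the treewidth is 2.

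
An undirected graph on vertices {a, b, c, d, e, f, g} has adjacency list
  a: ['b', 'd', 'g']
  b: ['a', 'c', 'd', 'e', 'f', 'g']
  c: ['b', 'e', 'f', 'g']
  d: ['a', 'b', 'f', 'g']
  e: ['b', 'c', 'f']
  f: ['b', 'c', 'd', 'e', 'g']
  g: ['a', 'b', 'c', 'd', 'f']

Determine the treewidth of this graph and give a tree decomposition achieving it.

Treewidth 3.
One such decomposition:
Bags: B1 = {b, d, f, g}  B2 = {a, b, d, g}  B3 = {b, c, f, g}  B4 = {b, c, e, f}
Tree: B1–B2, B1–B3, B3–B4

Every bag has size at most 4, so the width is 4 − 1 = 3 and tw(G) ≤ 3. For the lower bound, the 4 vertices {a, b, d, g} are pairwise adjacent, and any tree decomposition puts a clique entirely inside one bag — forcing width ≥ 3. The upper and lower bounds meet at 3, so that is the treewidth.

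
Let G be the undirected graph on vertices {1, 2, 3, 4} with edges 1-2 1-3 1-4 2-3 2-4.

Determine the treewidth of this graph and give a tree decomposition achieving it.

The largest bag has 3 vertices, giving width 2; this decomposition certifies tw(G) ≤ 2. For the lower bound, the 3 vertices {1, 2, 3} are pairwise adjacent, and any tree decomposition puts a clique entirely inside one bag — forcing width ≥ 2. Combining the bounds, tw(G) = 2.

Treewidth 2.
Bags: B1 = {1, 2, 3}  B2 = {1, 2, 4}
Tree: B1–B2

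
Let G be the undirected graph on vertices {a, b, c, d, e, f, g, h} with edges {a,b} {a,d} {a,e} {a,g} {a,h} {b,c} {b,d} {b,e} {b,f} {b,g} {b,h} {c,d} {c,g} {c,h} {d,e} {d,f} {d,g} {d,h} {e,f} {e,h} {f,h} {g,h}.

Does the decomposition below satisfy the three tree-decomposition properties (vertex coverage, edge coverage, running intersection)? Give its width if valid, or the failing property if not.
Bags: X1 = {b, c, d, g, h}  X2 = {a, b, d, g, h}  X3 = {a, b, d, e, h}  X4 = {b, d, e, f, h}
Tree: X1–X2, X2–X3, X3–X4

Every vertex of G appears in some bag (union = {a, b, c, d, e, f, g, h}); every edge is covered by a bag; and for each vertex v the set of bags containing v is connected in the bag tree. The decomposition is therefore valid. The largest bag has 5 vertices, so the width is 4.

Yes; width 4.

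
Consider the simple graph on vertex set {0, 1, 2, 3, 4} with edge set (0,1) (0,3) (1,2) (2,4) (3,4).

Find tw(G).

A width-2 tree decomposition is:
Bags: B1 = {1, 2, 4}  B2 = {1, 3, 4}  B3 = {0, 1, 3}
Tree: B1–B2, B2–B3
The largest bag has 3 vertices, giving width 2; this decomposition certifies tw(G) ≤ 2. Since 1–2–4–3–0–1 is a cycle in G, G is not acyclic. Forests are exactly the graphs of treewidth ≤ 1, so tw(G) ≥ 2. The upper and lower bounds meet at 2, so that is the treewidth.

2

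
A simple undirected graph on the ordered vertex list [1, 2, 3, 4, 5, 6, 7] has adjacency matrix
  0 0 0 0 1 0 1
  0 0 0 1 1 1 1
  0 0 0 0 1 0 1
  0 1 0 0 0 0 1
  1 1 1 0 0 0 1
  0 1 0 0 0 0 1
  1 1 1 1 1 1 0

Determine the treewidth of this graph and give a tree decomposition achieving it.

Each bag holds 3 vertices, so the decomposition has width 2, which upper-bounds the treewidth. On the other hand G contains the 3-clique {1, 5, 7}. A clique must lie in a single bag of any decomposition, so no decomposition can have width below 2. Combining the bounds, tw(G) = 2.

Treewidth 2.
Bags: B1 = {2, 5, 7}  B2 = {3, 5, 7}  B3 = {2, 4, 7}  B4 = {1, 5, 7}  B5 = {2, 6, 7}
Tree: B1–B2, B1–B3, B2–B4, B1–B5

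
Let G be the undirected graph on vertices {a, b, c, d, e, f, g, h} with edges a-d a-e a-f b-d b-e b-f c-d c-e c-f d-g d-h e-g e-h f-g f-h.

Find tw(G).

A width-3 tree decomposition is:
Bags: B1 = {d, e, f, h}  B2 = {a, d, e, f}  B3 = {c, d, e, f}  B4 = {b, d, e, f}  B5 = {d, e, f, g}
Tree: B1–B2, B2–B3, B3–B4, B4–B5
The largest bag has 4 vertices, giving width 3; this decomposition certifies tw(G) ≤ 3. For the lower bound: the 4 vertex sets {d,h}, {a,f}, {e}, {c} are disjoint, each induces a connected subgraph, and every pair is joined by at least one edge of G. Contracting each set to a single vertex therefore yields K_{4} as a minor, and since treewidth is minor-monotone, tw(G) ≥ tw(K_{4}) = 3. Therefore the treewidth is 3.

3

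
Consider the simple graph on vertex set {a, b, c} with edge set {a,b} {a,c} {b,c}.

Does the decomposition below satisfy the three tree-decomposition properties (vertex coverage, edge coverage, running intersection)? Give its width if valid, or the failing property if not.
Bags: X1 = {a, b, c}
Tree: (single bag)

Checking the three conditions: (i) the bags cover all of {a, b, c}; (ii) for each edge, some bag contains both endpoints; (iii) the bags containing any fixed vertex form a subtree. All hold, so the decomposition is valid with width 3 − 1 = 2.

Yes; width 2.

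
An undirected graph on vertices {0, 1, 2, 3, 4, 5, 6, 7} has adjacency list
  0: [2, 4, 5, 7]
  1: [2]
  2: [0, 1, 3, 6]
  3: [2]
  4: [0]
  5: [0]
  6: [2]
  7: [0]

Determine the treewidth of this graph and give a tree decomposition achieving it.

The largest bag has 2 vertices, giving width 1; this decomposition certifies tw(G) ≤ 1. Any graph with an edge has treewidth ≥ 1, and G has the edge 1–2. Therefore the treewidth is 1.

Treewidth 1.
Bags: B1 = {1, 2}  B2 = {0, 2}  B3 = {2, 6}  B4 = {0, 7}  B5 = {0, 4}  B6 = {2, 3}  B7 = {0, 5}
Tree: B1–B2, B1–B3, B2–B4, B4–B5, B3–B6, B2–B7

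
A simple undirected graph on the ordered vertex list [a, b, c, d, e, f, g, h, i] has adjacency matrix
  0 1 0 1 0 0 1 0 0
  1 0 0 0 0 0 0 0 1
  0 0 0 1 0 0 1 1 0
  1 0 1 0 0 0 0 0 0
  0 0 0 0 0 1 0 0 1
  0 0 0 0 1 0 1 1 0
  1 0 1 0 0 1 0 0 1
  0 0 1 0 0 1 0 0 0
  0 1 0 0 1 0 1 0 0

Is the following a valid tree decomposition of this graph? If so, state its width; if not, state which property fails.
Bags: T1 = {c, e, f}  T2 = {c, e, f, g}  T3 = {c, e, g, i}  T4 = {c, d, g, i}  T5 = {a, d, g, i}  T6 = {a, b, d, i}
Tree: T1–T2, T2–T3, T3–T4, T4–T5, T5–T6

A tree decomposition must satisfy three properties: every vertex lies in some bag; for every edge, both endpoints lie together in some bag; and for every vertex, the bags containing it form a connected subtree. Here vertex h appears in no bag, so the decomposition is invalid.

No — vertex h appears in no bag.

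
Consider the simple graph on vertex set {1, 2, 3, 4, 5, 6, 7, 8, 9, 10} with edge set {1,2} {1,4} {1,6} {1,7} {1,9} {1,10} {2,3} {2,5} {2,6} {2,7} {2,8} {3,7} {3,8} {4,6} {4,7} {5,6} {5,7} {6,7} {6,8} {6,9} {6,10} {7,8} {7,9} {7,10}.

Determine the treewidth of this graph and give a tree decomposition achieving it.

Treewidth 3.
One such decomposition:
Bags: B1 = {1, 2, 6, 7}  B2 = {1, 6, 7, 9}  B3 = {2, 6, 7, 8}  B4 = {1, 6, 7, 10}  B5 = {2, 3, 7, 8}  B6 = {1, 4, 6, 7}  B7 = {2, 5, 6, 7}
Tree: B1–B2, B1–B3, B2–B4, B3–B5, B1–B6, B1–B7

Every bag has size at most 4, so the width is 4 − 1 = 3 and tw(G) ≤ 3. Conversely, {2, 3, 7, 8} is a clique of size 4, and the vertices of any clique must share a bag in every tree decomposition; so some bag has ≥ 4 vertices and tw(G) ≥ 3. Therefore the treewidth is 3.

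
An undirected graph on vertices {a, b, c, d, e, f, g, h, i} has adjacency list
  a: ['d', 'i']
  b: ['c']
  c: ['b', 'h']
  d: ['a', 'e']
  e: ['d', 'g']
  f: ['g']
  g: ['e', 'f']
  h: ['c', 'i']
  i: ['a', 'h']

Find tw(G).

1

A width-1 tree decomposition is:
Bags: B1 = {b, c}  B2 = {c, h}  B3 = {h, i}  B4 = {a, i}  B5 = {a, d}  B6 = {d, e}  B7 = {e, g}  B8 = {f, g}
Tree: B1–B2, B2–B3, B3–B4, B4–B5, B5–B6, B6–B7, B7–B8
The largest bag has 2 vertices, giving width 1; this decomposition certifies tw(G) ≤ 1. G has an edge, so its treewidth is at least 1. The upper and lower bounds meet at 1, so that is the treewidth.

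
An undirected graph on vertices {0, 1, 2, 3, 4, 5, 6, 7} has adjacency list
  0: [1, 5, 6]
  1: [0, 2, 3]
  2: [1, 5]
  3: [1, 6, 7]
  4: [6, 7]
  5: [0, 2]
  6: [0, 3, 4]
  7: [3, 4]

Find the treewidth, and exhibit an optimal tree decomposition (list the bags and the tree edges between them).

Treewidth 2.
Bags: B1 = {4, 6, 7}  B2 = {3, 6, 7}  B3 = {0, 3, 6}  B4 = {0, 1, 3}  B5 = {0, 1, 5}  B6 = {1, 2, 5}
Tree: B1–B2, B2–B3, B3–B4, B4–B5, B5–B6

The largest bag has 3 vertices, giving width 2; this decomposition certifies tw(G) ≤ 2. For the lower bound, G contains the cycle 4–7–3–6–4, so G is not a forest; only forests have treewidth ≤ 1, hence tw(G) ≥ 2. Hence tw(G) = 2 exactly.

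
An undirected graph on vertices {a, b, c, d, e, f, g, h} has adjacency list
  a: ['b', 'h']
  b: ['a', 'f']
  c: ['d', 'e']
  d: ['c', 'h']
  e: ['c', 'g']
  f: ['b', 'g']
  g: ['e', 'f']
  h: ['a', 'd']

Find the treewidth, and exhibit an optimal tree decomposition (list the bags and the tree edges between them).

Each bag holds 3 vertices, so the decomposition has width 2, which upper-bounds the treewidth. For the lower bound, G contains the cycle g–f–b–a–h–d–c–e–g, so G is not a forest; only forests have treewidth ≤ 1, hence tw(G) ≥ 2. Therefore the treewidth is 2.

Treewidth 2.
Bags: B1 = {b, f, g}  B2 = {a, b, g}  B3 = {a, g, h}  B4 = {d, g, h}  B5 = {c, d, g}  B6 = {c, e, g}
Tree: B1–B2, B2–B3, B3–B4, B4–B5, B5–B6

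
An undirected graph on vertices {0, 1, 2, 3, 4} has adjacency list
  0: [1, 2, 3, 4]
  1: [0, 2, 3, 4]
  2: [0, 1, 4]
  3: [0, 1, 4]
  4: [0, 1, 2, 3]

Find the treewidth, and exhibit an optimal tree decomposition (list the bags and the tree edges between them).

The largest bag has 4 vertices, giving width 3; this decomposition certifies tw(G) ≤ 3. Conversely, {0, 1, 2, 4} is a clique of size 4, and the vertices of any clique must share a bag in every tree decomposition; so some bag has ≥ 4 vertices and tw(G) ≥ 3. The upper and lower bounds meet at 3, so that is the treewidth.

Treewidth 3.
Bags: B1 = {0, 1, 2, 4}  B2 = {0, 1, 3, 4}
Tree: B1–B2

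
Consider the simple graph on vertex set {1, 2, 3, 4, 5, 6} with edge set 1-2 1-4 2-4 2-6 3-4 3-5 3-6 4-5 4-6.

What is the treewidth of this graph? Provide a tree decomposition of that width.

Treewidth 2.
One such decomposition:
Bags: B1 = {3, 4, 6}  B2 = {2, 4, 6}  B3 = {3, 4, 5}  B4 = {1, 2, 4}
Tree: B1–B2, B1–B3, B2–B4

The largest bag has 3 vertices, giving width 2; this decomposition certifies tw(G) ≤ 2. For the lower bound, the 3 vertices {1, 2, 4} are pairwise adjacent, and any tree decomposition puts a clique entirely inside one bag — forcing width ≥ 2. Therefore the treewidth is 2.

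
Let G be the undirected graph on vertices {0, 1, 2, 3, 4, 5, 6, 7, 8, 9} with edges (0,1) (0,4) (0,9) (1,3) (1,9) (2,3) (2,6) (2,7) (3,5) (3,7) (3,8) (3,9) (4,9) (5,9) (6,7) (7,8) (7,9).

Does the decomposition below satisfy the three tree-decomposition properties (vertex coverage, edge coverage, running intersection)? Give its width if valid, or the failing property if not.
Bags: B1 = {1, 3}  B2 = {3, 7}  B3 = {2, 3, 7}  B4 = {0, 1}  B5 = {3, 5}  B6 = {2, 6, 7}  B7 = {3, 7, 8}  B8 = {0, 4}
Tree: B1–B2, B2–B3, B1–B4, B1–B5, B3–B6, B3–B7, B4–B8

No — vertex 9 appears in no bag.

A tree decomposition must satisfy three properties: every vertex lies in some bag; for every edge, both endpoints lie together in some bag; and for every vertex, the bags containing it form a connected subtree. Here vertex 9 appears in no bag, so the decomposition is invalid.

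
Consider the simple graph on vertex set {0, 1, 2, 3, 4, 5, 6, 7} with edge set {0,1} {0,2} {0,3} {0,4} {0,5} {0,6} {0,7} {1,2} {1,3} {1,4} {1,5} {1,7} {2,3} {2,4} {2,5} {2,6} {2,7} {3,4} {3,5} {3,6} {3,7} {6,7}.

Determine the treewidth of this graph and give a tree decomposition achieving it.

The largest bag has 5 vertices, giving width 4; this decomposition certifies tw(G) ≤ 4. On the other hand G contains the 5-clique {0, 1, 2, 3, 4}. A clique must lie in a single bag of any decomposition, so no decomposition can have width below 4. Combining the bounds, tw(G) = 4.

Treewidth 4.
One optimal decomposition is:
Bags: B1 = {0, 1, 2, 3, 7}  B2 = {0, 2, 3, 6, 7}  B3 = {0, 1, 2, 3, 4}  B4 = {0, 1, 2, 3, 5}
Tree: B1–B2, B1–B3, B1–B4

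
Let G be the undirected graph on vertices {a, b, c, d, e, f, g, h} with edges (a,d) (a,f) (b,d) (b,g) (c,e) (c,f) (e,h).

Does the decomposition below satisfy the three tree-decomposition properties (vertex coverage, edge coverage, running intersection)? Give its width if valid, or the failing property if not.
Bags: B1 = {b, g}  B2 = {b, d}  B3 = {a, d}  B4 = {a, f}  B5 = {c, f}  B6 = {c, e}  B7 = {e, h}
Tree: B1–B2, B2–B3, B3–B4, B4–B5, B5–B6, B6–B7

Vertex coverage: the bags together contain {a, b, c, d, e, f, g, h}, the full vertex set. Edge coverage: each edge of G has both endpoints in at least one bag. Running intersection: for every vertex, the bags containing it form a connected subtree. All three properties hold, so this is a valid tree decomposition of width max|bag| − 1 = 1, and hence tw(G) ≤ 1.

Yes; width 1.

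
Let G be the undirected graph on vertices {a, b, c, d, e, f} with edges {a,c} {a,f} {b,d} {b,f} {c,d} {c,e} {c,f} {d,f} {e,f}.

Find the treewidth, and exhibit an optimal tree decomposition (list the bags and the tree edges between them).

Every bag has size at most 3, so the width is 3 − 1 = 2 and tw(G) ≤ 2. For the lower bound, the 3 vertices {c, d, f} are pairwise adjacent, and any tree decomposition puts a clique entirely inside one bag — forcing width ≥ 2. Therefore the treewidth is 2.

Treewidth 2.
One such decomposition:
Bags: B1 = {a, c, f}  B2 = {c, d, f}  B3 = {c, e, f}  B4 = {b, d, f}
Tree: B1–B2, B2–B3, B2–B4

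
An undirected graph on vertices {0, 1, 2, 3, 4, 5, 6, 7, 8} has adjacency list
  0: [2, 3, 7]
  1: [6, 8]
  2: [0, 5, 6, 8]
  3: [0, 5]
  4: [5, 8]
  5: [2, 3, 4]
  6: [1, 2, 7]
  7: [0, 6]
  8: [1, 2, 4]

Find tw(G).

3

A width-3 tree decomposition is:
Bags: B1 = {1, 4, 6, 8}  B2 = {2, 4, 6, 8}  B3 = {2, 4, 5, 6}  B4 = {2, 5, 6, 7}  B5 = {0, 2, 5, 7}  B6 = {0, 3, 5, 7}
Tree: B1–B2, B2–B3, B3–B4, B4–B5, B5–B6
Each bag holds 4 vertices, so the decomposition has width 3, which upper-bounds the treewidth. For the lower bound: the 4 vertex sets {1,4,8}, {6}, {2}, {0,3,5,7} are disjoint, each induces a connected subgraph, and every pair is joined by at least one edge of G. Contracting each set to a single vertex therefore yields K_{4} as a minor, and since treewidth is minor-monotone, tw(G) ≥ tw(K_{4}) = 3. The upper and lower bounds meet at 3, so that is the treewidth.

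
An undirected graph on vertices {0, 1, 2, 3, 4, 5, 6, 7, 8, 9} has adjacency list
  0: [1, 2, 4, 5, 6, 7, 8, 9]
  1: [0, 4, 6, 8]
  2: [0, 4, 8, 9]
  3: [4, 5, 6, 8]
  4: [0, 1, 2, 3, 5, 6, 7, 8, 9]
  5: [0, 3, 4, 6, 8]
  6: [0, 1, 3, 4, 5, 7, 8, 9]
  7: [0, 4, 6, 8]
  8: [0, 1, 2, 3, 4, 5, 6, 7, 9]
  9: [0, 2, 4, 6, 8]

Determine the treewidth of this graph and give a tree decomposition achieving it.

Each bag holds 5 vertices, so the decomposition has width 4, which upper-bounds the treewidth. For the lower bound, the 5 vertices {0, 2, 4, 8, 9} are pairwise adjacent, and any tree decomposition puts a clique entirely inside one bag — forcing width ≥ 4. Combining the bounds, tw(G) = 4.

Treewidth 4.
One such decomposition:
Bags: B1 = {0, 4, 6, 7, 8}  B2 = {0, 4, 5, 6, 8}  B3 = {0, 1, 4, 6, 8}  B4 = {3, 4, 5, 6, 8}  B5 = {0, 4, 6, 8, 9}  B6 = {0, 2, 4, 8, 9}
Tree: B1–B2, B2–B3, B2–B4, B2–B5, B5–B6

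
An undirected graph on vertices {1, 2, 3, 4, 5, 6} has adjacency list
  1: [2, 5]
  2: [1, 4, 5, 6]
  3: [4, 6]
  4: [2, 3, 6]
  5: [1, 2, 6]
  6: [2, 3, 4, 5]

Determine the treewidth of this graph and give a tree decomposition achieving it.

Every bag has size at most 3, so the width is 3 − 1 = 2 and tw(G) ≤ 2. Conversely, {2, 4, 6} is a clique of size 3, and the vertices of any clique must share a bag in every tree decomposition; so some bag has ≥ 3 vertices and tw(G) ≥ 2. The upper and lower bounds meet at 2, so that is the treewidth.

Treewidth 2.
One such decomposition:
Bags: B1 = {2, 5, 6}  B2 = {2, 4, 6}  B3 = {3, 4, 6}  B4 = {1, 2, 5}
Tree: B1–B2, B2–B3, B1–B4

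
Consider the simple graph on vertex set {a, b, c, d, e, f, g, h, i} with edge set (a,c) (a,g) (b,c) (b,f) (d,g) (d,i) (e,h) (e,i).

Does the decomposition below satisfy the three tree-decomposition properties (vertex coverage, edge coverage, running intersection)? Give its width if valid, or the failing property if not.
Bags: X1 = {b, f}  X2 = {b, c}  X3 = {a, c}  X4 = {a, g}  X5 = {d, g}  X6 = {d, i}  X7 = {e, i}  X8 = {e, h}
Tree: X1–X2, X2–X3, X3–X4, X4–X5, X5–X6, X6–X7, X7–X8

Yes; width 1.

Every vertex of G appears in some bag (union = {a, b, c, d, e, f, g, h, i}); every edge is covered by a bag; and for each vertex v the set of bags containing v is connected in the bag tree. The decomposition is therefore valid. The largest bag has 2 vertices, so the width is 1.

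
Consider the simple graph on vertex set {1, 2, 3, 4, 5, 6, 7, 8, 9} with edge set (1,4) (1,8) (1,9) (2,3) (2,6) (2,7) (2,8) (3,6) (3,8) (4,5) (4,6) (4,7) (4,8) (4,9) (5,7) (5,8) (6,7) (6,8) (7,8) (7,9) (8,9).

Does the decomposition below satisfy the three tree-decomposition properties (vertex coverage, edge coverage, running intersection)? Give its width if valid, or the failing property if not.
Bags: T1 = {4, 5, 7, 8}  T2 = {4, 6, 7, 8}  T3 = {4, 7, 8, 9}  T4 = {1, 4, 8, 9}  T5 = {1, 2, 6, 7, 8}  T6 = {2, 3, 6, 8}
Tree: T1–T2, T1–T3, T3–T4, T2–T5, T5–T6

A tree decomposition must satisfy three properties: every vertex lies in some bag; for every edge, both endpoints lie together in some bag; and for every vertex, the bags containing it form a connected subtree. Here bags containing vertex 1 are not connected in the tree, so the decomposition is invalid.

No — bags containing vertex 1 are not connected in the tree.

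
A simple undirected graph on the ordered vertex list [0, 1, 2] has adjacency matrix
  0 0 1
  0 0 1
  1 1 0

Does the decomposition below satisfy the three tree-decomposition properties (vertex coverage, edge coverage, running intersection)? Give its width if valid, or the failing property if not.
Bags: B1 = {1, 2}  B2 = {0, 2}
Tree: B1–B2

Every vertex of G appears in some bag (union = {0, 1, 2}); every edge is covered by a bag; and for each vertex v the set of bags containing v is connected in the bag tree. The decomposition is therefore valid. The largest bag has 2 vertices, so the width is 1.

Yes; width 1.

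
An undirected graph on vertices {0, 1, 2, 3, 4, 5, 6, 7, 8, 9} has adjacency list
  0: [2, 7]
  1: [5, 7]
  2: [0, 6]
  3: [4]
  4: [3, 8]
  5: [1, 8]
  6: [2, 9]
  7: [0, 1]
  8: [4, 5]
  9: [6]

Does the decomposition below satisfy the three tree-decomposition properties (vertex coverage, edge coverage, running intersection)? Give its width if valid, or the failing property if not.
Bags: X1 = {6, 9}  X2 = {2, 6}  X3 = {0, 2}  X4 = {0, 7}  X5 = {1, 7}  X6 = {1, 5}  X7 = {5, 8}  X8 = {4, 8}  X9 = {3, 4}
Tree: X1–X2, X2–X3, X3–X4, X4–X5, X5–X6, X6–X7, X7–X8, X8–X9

Yes; width 1.

Every vertex of G appears in some bag (union = {0, 1, 2, 3, 4, 5, 6, 7, 8, 9}); every edge is covered by a bag; and for each vertex v the set of bags containing v is connected in the bag tree. The decomposition is therefore valid. The largest bag has 2 vertices, so the width is 1.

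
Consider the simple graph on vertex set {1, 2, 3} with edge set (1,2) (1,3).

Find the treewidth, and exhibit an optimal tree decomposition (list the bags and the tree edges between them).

Treewidth 1.
One optimal decomposition is:
Bags: B1 = {1, 3}  B2 = {1, 2}
Tree: B1–B2

Each bag holds 2 vertices, so the decomposition has width 1, which upper-bounds the treewidth. Since G has at least one edge (e.g. 1–3), it is not an edgeless graph, so tw(G) ≥ 1. The upper and lower bounds meet at 1, so that is the treewidth.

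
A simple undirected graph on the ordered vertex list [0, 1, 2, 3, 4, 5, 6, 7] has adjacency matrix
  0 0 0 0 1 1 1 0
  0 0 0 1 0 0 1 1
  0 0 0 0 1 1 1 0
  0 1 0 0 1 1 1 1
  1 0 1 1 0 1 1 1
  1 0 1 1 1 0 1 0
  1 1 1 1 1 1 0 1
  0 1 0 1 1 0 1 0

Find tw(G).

A width-3 tree decomposition is:
Bags: B1 = {2, 4, 5, 6}  B2 = {3, 4, 5, 6}  B3 = {0, 4, 5, 6}  B4 = {3, 4, 6, 7}  B5 = {1, 3, 6, 7}
Tree: B1–B2, B2–B3, B2–B4, B4–B5
Every bag has size at most 4, so the width is 4 − 1 = 3 and tw(G) ≤ 3. On the other hand G contains the 4-clique {1, 3, 6, 7}. A clique must lie in a single bag of any decomposition, so no decomposition can have width below 3. The upper and lower bounds meet at 3, so that is the treewidth.

3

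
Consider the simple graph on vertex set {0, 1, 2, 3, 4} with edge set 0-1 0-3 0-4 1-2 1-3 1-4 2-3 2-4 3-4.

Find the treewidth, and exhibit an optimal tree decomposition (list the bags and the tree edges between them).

Each bag holds 4 vertices, so the decomposition has width 3, which upper-bounds the treewidth. On the other hand G contains the 4-clique {0, 1, 3, 4}. A clique must lie in a single bag of any decomposition, so no decomposition can have width below 3. Combining the bounds, tw(G) = 3.

Treewidth 3.
Bags: B1 = {1, 2, 3, 4}  B2 = {0, 1, 3, 4}
Tree: B1–B2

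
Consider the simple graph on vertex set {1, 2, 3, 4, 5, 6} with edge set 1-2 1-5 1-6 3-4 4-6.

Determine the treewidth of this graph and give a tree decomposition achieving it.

The largest bag has 2 vertices, giving width 1; this decomposition certifies tw(G) ≤ 1. Any graph with an edge has treewidth ≥ 1, and G has the edge 6–1. Therefore the treewidth is 1.

Treewidth 1.
Bags: B1 = {1, 6}  B2 = {1, 2}  B3 = {4, 6}  B4 = {3, 4}  B5 = {1, 5}
Tree: B1–B2, B1–B3, B3–B4, B1–B5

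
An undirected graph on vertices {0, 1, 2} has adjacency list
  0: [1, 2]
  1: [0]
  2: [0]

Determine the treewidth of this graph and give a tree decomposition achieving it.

Treewidth 1.
Bags: B1 = {0, 2}  B2 = {0, 1}
Tree: B1–B2

The largest bag has 2 vertices, giving width 1; this decomposition certifies tw(G) ≤ 1. Since G has at least one edge (e.g. 2–0), it is not an edgeless graph, so tw(G) ≥ 1. Combining the bounds, tw(G) = 1.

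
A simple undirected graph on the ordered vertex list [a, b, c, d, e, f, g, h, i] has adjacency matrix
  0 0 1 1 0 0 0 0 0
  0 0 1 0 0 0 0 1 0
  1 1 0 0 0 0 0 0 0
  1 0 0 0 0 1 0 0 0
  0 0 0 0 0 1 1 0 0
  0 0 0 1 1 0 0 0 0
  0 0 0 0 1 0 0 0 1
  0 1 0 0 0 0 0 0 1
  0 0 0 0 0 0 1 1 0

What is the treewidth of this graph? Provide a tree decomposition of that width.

Treewidth 2.
Bags: B1 = {e, f, g}  B2 = {f, g, i}  B3 = {f, h, i}  B4 = {b, f, h}  B5 = {b, c, f}  B6 = {a, c, f}  B7 = {a, d, f}
Tree: B1–B2, B2–B3, B3–B4, B4–B5, B5–B6, B6–B7

Every bag has size at most 3, so the width is 3 − 1 = 2 and tw(G) ≤ 2. For the lower bound, G contains the cycle f–e–g–i–h–b–c–a–d–f, so G is not a forest; only forests have treewidth ≤ 1, hence tw(G) ≥ 2. Hence tw(G) = 2 exactly.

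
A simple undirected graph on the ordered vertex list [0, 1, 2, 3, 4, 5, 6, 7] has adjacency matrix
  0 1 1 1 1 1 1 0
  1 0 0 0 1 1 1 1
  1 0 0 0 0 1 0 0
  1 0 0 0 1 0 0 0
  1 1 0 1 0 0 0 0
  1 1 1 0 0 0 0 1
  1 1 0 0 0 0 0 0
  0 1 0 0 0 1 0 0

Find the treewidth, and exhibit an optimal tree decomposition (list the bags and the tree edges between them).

Each bag holds 3 vertices, so the decomposition has width 2, which upper-bounds the treewidth. On the other hand G contains the 3-clique {0, 1, 4}. A clique must lie in a single bag of any decomposition, so no decomposition can have width below 2. The upper and lower bounds meet at 2, so that is the treewidth.

Treewidth 2.
One optimal decomposition is:
Bags: B1 = {0, 1, 4}  B2 = {0, 1, 5}  B3 = {0, 1, 6}  B4 = {0, 3, 4}  B5 = {1, 5, 7}  B6 = {0, 2, 5}
Tree: B1–B2, B2–B3, B1–B4, B2–B5, B2–B6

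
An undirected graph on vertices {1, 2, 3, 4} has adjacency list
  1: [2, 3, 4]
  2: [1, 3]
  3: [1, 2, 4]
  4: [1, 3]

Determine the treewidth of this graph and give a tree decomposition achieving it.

Each bag holds 3 vertices, so the decomposition has width 2, which upper-bounds the treewidth. For the lower bound, the 3 vertices {1, 2, 3} are pairwise adjacent, and any tree decomposition puts a clique entirely inside one bag — forcing width ≥ 2. Combining the bounds, tw(G) = 2.

Treewidth 2.
One optimal decomposition is:
Bags: B1 = {1, 3, 4}  B2 = {1, 2, 3}
Tree: B1–B2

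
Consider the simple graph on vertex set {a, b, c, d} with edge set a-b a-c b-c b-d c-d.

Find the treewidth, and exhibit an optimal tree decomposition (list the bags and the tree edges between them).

Treewidth 2.
Bags: B1 = {a, b, c}  B2 = {b, c, d}
Tree: B1–B2

Each bag holds 3 vertices, so the decomposition has width 2, which upper-bounds the treewidth. On the other hand G contains the 3-clique {b, c, d}. A clique must lie in a single bag of any decomposition, so no decomposition can have width below 2. The upper and lower bounds meet at 2, so that is the treewidth.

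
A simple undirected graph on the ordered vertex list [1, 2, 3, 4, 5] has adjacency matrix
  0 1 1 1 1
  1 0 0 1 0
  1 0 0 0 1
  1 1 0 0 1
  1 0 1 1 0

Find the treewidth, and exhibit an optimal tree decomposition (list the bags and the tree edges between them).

Treewidth 2.
Bags: B1 = {1, 4, 5}  B2 = {1, 3, 5}  B3 = {1, 2, 4}
Tree: B1–B2, B1–B3

The largest bag has 3 vertices, giving width 2; this decomposition certifies tw(G) ≤ 2. For the lower bound, the 3 vertices {1, 3, 5} are pairwise adjacent, and any tree decomposition puts a clique entirely inside one bag — forcing width ≥ 2. Hence tw(G) = 2 exactly.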